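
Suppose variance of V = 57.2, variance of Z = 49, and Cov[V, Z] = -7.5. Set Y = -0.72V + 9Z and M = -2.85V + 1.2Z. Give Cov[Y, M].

By bilinearity, Cov[Y, M] = ac·variance of V + bd·variance of Z + (ad+bc)·Cov[V, Z], with a=-0.72, b=9, c=-2.85, d=1.2.
ac·variance of V = (-0.72)·(-2.85)·57.2 = 117.3744
bd·variance of Z = 9·1.2·49 = 529.2
(ad+bc)·Cov[V, Z] = (-26.514)·(-7.5) = 198.855
Cov[Y, M] = 117.3744 + 529.2 + 198.855 = 845.4294.

Cov[Y, M] = 845.4294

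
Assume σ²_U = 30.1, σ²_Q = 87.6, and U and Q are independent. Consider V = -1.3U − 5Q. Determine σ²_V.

σ²_V = a²·σ²_U + b²·σ²_Q + 2ab·covariance of U and Q with a = -1.3, b = -5.
Independence gives covariance of U and Q = 0.
= (-1.3)²·30.1 + (-5)²·87.6 + 2·(-1.3)·(-5)·0
= 50.869 + 2190 + 0 = 2240.869.

σ²_V = 2240.869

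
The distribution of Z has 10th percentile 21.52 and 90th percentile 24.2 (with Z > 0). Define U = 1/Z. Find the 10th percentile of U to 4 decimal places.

1/Z is decreasing on Z > 0, so percentile order reverses: P_{10}(U) uses P_{90}(Z) = 24.2.
P_{10}(U) = 1/24.2 ≈ 0.0413.

10th percentile of U = 0.0413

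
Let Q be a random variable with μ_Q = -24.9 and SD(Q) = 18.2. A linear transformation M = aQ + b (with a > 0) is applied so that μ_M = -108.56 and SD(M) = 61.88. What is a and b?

a = 3.4, b = -23.9

SD(M) = a·SD(Q) (a > 0), so a = 61.88/18.2 = 3.4.
μ_M = a·μ_Q + b, so b = -108.56 − 3.4·(-24.9) = -23.9.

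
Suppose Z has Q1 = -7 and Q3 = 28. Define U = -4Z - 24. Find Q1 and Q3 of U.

a = -4 < 0 reverses order: Q1(U) comes from Q3(Z), Q3(U) from Q1(Z).
Q1(U) = (-4)·28 + (-24) = -136; Q3(U) = (-4)·(-7) + (-24) = 4.

Q1(U) = -136, Q3(U) = 4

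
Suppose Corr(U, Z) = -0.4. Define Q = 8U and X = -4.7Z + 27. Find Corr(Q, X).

Linear rescalings preserve |correlation|; the slopes 8 and -4.7 have opposite signs, so the correlation flips sign: Corr(Q, X) = −Corr(U, Z) = 0.4.

Corr(Q, X) = 0.4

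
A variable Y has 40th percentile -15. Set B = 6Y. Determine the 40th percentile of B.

40th percentile of B = -90

Since a = 6 > 0 the transformation is increasing, so the 40th percentile of B = a·(P_{40} of Y) + b = 6·(-15) = -90.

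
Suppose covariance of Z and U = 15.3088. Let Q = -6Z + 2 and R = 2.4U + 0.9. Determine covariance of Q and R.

covariance of Q and R = -220.44672

covariance of Q and R = a·c·covariance of Z and U = (-6)·2.4·15.3088 = -220.44672. Additive constants drop out.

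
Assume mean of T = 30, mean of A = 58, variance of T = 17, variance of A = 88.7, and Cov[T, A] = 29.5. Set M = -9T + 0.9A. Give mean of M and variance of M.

mean of M = (-9)·mean of T + 0.9·mean of A = (-9)·30 + 0.9·58 = -217.8.
variance of M = a²·variance of T + b²·variance of A + 2ab·Cov[T, A] with a = -9, b = 0.9.
= (-9)²·17 + 0.9²·88.7 + 2·(-9)·0.9·29.5
= 1377 + 71.847 + (-477.9) = 970.947.

mean of M = -217.8, variance of M = 970.947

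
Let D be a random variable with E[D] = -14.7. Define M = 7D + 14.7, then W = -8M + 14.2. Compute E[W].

E[M] = 7·(-14.7) + 14.7 = -88.2.
E[W] = (-8)·(-88.2) + 14.2 = 719.8.

E[W] = 719.8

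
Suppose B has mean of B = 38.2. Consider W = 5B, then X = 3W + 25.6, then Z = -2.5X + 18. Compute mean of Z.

mean of Z = -1478.5

mean of W = 5·38.2 = 191.
mean of X = 3·191 + 25.6 = 598.6.
mean of Z = (-2.5)·598.6 + 18 = -1478.5.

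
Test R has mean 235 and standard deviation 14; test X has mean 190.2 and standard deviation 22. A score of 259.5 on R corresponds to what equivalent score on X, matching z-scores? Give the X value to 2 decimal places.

X = 228.70

z = (259.5 − 235)/14 = 1.75.
X = 190.2 + z·22 = 190.2 + (259.5 − 235)·22/14 = 228.70.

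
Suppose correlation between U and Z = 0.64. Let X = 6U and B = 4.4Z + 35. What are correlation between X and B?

Linear rescalings preserve correlation up to sign; here the slopes 6 and 4.4 have the same sign, so correlation between X and B = correlation between U and Z = 0.64.

correlation between X and B = 0.64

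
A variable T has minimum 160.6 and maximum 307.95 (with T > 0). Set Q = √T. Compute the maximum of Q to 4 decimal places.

√T is increasing on this domain, so max(Q) comes from max(T) = 307.95: max(Q) = √(307.95) ≈ 17.5485.

max(Q) = 17.5485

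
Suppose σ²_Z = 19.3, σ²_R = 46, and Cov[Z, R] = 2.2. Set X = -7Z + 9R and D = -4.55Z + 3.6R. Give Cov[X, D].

Cov[X, D] = 1959.575

By bilinearity, Cov[X, D] = ac·σ²_Z + bd·σ²_R + (ad+bc)·Cov[Z, R], with a=-7, b=9, c=-4.55, d=3.6.
ac·σ²_Z = (-7)·(-4.55)·19.3 = 614.705
bd·σ²_R = 9·3.6·46 = 1490.4
(ad+bc)·Cov[Z, R] = (-66.15)·2.2 = -145.53
Cov[X, D] = 614.705 + 1490.4 + (-145.53) = 1959.575.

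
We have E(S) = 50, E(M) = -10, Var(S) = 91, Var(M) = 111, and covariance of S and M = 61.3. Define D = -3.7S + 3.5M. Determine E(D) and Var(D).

E(D) = -220, Var(D) = 1017.87

E(D) = (-3.7)·E(S) + 3.5·E(M) = (-3.7)·50 + 3.5·(-10) = -220.
Var(D) = a²·Var(S) + b²·Var(M) + 2ab·covariance of S and M with a = -3.7, b = 3.5.
= (-3.7)²·91 + 3.5²·111 + 2·(-3.7)·3.5·61.3
= 1245.79 + 1359.75 + (-1587.67) = 1017.87.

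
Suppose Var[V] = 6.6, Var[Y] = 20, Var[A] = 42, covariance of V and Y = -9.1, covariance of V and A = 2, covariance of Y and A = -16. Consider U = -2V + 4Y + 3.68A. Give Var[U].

Var[U] = 560.3008

Var[U] = a²·Var[V] + b²·Var[Y] + c²·Var[A] + 2ab·covariance of V and Y + 2ac·covariance of V and A + 2bc·covariance of Y and A, with a = -2, b = 4, c = 3.68.
= 26.4 + 320 + 568.7808 + 145.6 + (-29.44) + (-471.04)
= 560.3008.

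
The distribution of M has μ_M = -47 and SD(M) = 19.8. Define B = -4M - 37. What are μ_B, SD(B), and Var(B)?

μ_B = 151, SD(B) = 79.2, Var(B) = 6272.64

B = -4M - 37 is linear with a = -4, b = -37.
μ_B = a·μ_M + b = (-4)·(-47) + (-37) = 151.
SD(B) = |a|·SD(M) = |-4|·19.8 = 79.2.
Var(M) = 19.8² = 392.04.
Var(B) = a²·Var(M) = (-4)²·392.04 = 6272.64 (the additive constant -37 does not affect variance).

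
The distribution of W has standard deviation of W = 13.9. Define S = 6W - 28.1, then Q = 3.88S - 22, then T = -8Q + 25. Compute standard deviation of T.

standard deviation of S = |6|·13.9 = 83.4.
standard deviation of Q = |3.88|·83.4 = 323.592.
standard deviation of T = |-8|·323.592 = 2588.736.

standard deviation of T = 2588.736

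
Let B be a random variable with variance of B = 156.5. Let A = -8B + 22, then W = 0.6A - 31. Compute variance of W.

variance of A = (-8)²·156.5 = 10016.
variance of W = 0.6²·10016 = 3605.76.

variance of W = 3605.76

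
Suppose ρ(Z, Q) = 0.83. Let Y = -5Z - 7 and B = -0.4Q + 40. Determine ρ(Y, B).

Linear rescalings preserve correlation up to sign; here the slopes -5 and -0.4 have the same sign, so ρ(Y, B) = ρ(Z, Q) = 0.83.

ρ(Y, B) = 0.83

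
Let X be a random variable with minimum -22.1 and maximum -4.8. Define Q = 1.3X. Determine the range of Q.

Range(Q) = 22.49

Range of X = -4.8 − (-22.1) = 17.3.
Range(Q) = |a|·Range(X) = |1.3|·17.3 = 22.49.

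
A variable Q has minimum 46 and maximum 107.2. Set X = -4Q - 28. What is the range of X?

Range of Q = 107.2 − 46 = 61.2.
Range(X) = |a|·Range(Q) = |-4|·61.2 = 244.8.

Range(X) = 244.8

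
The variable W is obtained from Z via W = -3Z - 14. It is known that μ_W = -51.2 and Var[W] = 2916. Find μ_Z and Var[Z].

μ_Z = 12.4, Var[Z] = 324

From W = -3Z - 14: μ_W = a·μ_Z + b, so μ_Z = (μ_W − b)/a = (-51.2 − (-14))/(-3) = 12.4.
Var[W] = a²·Var[Z], so Var[Z] = 2916/(-3)² = 324.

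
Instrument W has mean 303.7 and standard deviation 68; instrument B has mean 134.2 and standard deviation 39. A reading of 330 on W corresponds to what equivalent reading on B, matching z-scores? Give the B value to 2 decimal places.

z = (330 − 303.7)/68 ≈ 0.3868.
B = 134.2 + z·39 = 134.2 + (330 − 303.7)·39/68 ≈ 149.28.

B = 149.28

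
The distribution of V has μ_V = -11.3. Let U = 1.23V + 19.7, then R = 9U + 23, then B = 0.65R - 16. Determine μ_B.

μ_U = 1.23·(-11.3) + 19.7 = 5.801.
μ_R = 9·5.801 + 23 = 75.209.
μ_B = 0.65·75.209 + (-16) = 32.88585.

μ_B = 32.88585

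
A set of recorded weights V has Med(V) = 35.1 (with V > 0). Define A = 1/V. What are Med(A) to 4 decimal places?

Med(A) = 0.0285

1/V is monotone on this domain, so Med(A) = 1/(35.1) ≈ 0.0285.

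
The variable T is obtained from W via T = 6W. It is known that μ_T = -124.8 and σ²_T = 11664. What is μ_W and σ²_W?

μ_W = -20.8, σ²_W = 324

From T = 6W: μ_T = a·μ_W + b, so μ_W = (μ_T − b)/a = (-124.8 − 0)/6 = -20.8.
σ²_T = a²·σ²_W, so σ²_W = 11664/6² = 324.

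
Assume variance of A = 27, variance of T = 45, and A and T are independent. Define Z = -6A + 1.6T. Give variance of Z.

variance of Z = a²·variance of A + b²·variance of T + 2ab·Cov(A, T) with a = -6, b = 1.6.
Independence gives Cov(A, T) = 0.
= (-6)²·27 + 1.6²·45 + 2·(-6)·1.6·0
= 972 + 115.2 + 0 = 1087.2.

variance of Z = 1087.2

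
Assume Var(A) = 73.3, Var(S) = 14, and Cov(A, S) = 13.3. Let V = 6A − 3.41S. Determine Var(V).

Var(V) = a²·Var(A) + b²·Var(S) + 2ab·Cov(A, S) with a = 6, b = -3.41.
= 6²·73.3 + (-3.41)²·14 + 2·6·(-3.41)·13.3
= 2638.8 + 162.7934 + (-544.236) = 2257.3574.

Var(V) = 2257.3574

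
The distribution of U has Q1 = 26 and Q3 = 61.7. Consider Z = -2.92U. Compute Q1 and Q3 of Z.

a = -2.92 < 0 reverses order: Q1(Z) comes from Q3(U), Q3(Z) from Q1(U).
Q1(Z) = (-2.92)·61.7 = -180.164; Q3(Z) = (-2.92)·26 = -75.92.

Q1(Z) = -180.164, Q3(Z) = -75.92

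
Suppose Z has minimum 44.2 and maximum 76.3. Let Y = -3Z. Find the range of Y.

Range of Z = 76.3 − 44.2 = 32.1.
Range(Y) = |a|·Range(Z) = |-3|·32.1 = 96.3.

Range(Y) = 96.3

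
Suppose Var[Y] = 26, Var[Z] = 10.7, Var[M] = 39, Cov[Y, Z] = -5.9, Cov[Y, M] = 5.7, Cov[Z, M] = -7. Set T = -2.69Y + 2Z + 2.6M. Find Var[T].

Var[T] = a²·Var[Y] + b²·Var[Z] + c²·Var[M] + 2ab·Cov[Y, Z] + 2ac·Cov[Y, M] + 2bc·Cov[Z, M], with a = -2.69, b = 2, c = 2.6.
= 188.1386 + 42.8 + 263.64 + 63.484 + (-79.7316) + (-72.8)
= 405.531.

Var[T] = 405.531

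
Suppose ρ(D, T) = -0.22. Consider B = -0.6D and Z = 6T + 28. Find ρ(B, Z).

Linear rescalings preserve |correlation|; the slopes -0.6 and 6 have opposite signs, so the correlation flips sign: ρ(B, Z) = −ρ(D, T) = 0.22.

ρ(B, Z) = 0.22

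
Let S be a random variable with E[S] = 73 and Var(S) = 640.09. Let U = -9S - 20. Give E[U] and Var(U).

E[U] = -677, Var(U) = 51847.29

U = -9S - 20 is linear with a = -9, b = -20.
E[U] = a·E[S] + b = (-9)·73 + (-20) = -677.
Var(U) = a²·Var(S) = (-9)²·640.09 = 51847.29 (the additive constant -20 does not affect variance).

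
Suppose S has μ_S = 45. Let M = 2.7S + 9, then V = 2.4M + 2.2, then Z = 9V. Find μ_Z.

μ_Z = 2838.6

μ_M = 2.7·45 + 9 = 130.5.
μ_V = 2.4·130.5 + 2.2 = 315.4.
μ_Z = 9·315.4 = 2838.6.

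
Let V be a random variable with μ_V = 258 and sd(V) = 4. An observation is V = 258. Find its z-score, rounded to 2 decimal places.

z = (V − μ_V) / sd(V) = (258 − 258) / 4 = 0.00.

z = 0.00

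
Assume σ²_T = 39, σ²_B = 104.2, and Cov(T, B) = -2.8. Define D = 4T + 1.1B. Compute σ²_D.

σ²_D = 725.442

σ²_D = a²·σ²_T + b²·σ²_B + 2ab·Cov(T, B) with a = 4, b = 1.1.
= 4²·39 + 1.1²·104.2 + 2·4·1.1·(-2.8)
= 624 + 126.082 + (-24.64) = 725.442.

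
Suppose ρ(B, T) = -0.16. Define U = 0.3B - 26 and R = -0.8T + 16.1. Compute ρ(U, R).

ρ(U, R) = 0.16

Linear rescalings preserve |correlation|; the slopes 0.3 and -0.8 have opposite signs, so the correlation flips sign: ρ(U, R) = −ρ(B, T) = 0.16.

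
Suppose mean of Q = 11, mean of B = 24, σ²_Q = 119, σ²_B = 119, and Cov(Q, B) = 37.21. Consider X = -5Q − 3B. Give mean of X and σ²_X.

mean of X = (-5)·mean of Q + (-3)·mean of B = (-5)·11 + (-3)·24 = -127.
σ²_X = a²·σ²_Q + b²·σ²_B + 2ab·Cov(Q, B) with a = -5, b = -3.
= (-5)²·119 + (-3)²·119 + 2·(-5)·(-3)·37.21
= 2975 + 1071 + 1116.3 = 5162.3.

mean of X = -127, σ²_X = 5162.3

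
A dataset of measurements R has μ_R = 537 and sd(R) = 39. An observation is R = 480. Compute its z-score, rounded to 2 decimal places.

z = -1.46

z = (R − μ_R) / sd(R) = (480 − 537) / 39 ≈ -1.46.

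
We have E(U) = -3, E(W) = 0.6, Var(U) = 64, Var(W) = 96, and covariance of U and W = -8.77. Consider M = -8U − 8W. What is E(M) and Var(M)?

E(M) = (-8)·E(U) + (-8)·E(W) = (-8)·(-3) + (-8)·0.6 = 19.2.
Var(M) = a²·Var(U) + b²·Var(W) + 2ab·covariance of U and W with a = -8, b = -8.
= (-8)²·64 + (-8)²·96 + 2·(-8)·(-8)·(-8.77)
= 4096 + 6144 + (-1122.56) = 9117.44.

E(M) = 19.2, Var(M) = 9117.44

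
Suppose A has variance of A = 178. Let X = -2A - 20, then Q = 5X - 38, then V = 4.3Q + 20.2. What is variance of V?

variance of X = (-2)²·178 = 712.
variance of Q = 5²·712 = 17800.
variance of V = 4.3²·17800 = 329122.

variance of V = 329122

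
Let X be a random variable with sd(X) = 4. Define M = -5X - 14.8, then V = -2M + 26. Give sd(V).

sd(M) = |-5|·4 = 20.
sd(V) = |-2|·20 = 40.

sd(V) = 40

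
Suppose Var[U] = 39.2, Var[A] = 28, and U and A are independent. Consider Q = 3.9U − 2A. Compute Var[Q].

Var[Q] = 708.232

Var[Q] = a²·Var[U] + b²·Var[A] + 2ab·Cov(U, A) with a = 3.9, b = -2.
Independence gives Cov(U, A) = 0.
= 3.9²·39.2 + (-2)²·28 + 2·3.9·(-2)·0
= 596.232 + 112 + 0 = 708.232.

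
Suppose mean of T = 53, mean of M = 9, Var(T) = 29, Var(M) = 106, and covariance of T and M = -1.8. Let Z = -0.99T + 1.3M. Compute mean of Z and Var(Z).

mean of Z = -40.77, Var(Z) = 212.1961

mean of Z = (-0.99)·mean of T + 1.3·mean of M = (-0.99)·53 + 1.3·9 = -40.77.
Var(Z) = a²·Var(T) + b²·Var(M) + 2ab·covariance of T and M with a = -0.99, b = 1.3.
= (-0.99)²·29 + 1.3²·106 + 2·(-0.99)·1.3·(-1.8)
= 28.4229 + 179.14 + 4.6332 = 212.1961.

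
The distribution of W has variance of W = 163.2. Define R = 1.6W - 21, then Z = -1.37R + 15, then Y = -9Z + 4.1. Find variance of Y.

variance of R = 1.6²·163.2 = 417.792.
variance of Z = (-1.37)²·417.792 = 784.1538048.
variance of Y = (-9)²·784.1538048 = 63516.4581888.

variance of Y = 63516.4581888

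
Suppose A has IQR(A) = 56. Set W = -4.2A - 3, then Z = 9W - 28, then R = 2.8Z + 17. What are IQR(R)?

IQR(R) = 5927.04

IQR(W) = |-4.2|·56 = 235.2.
IQR(Z) = |9|·235.2 = 2116.8.
IQR(R) = |2.8|·2116.8 = 5927.04.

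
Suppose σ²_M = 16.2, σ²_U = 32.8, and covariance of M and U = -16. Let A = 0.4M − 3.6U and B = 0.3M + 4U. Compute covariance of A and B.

covariance of A and B = -478.696

By bilinearity, covariance of A and B = ac·σ²_M + bd·σ²_U + (ad+bc)·covariance of M and U, with a=0.4, b=-3.6, c=0.3, d=4.
ac·σ²_M = 0.4·0.3·16.2 = 1.944
bd·σ²_U = (-3.6)·4·32.8 = -472.32
(ad+bc)·covariance of M and U = (0.52)·(-16) = -8.32
covariance of A and B = 1.944 + (-472.32) + (-8.32) = -478.696.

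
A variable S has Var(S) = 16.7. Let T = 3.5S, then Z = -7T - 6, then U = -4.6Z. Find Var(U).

Var(U) = 212111.543

Var(T) = 3.5²·16.7 = 204.575.
Var(Z) = (-7)²·204.575 = 10024.175.
Var(U) = (-4.6)²·10024.175 = 212111.543.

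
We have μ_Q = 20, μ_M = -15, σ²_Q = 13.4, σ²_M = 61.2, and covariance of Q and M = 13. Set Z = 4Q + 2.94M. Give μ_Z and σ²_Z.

μ_Z = 4·μ_Q + 2.94·μ_M = 4·20 + 2.94·(-15) = 35.9.
σ²_Z = a²·σ²_Q + b²·σ²_M + 2ab·covariance of Q and M with a = 4, b = 2.94.
= 4²·13.4 + 2.94²·61.2 + 2·4·2.94·13
= 214.4 + 528.98832 + 305.76 = 1049.14832.

μ_Z = 35.9, σ²_Z = 1049.14832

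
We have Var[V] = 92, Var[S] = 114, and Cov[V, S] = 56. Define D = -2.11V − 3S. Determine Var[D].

Var[D] = a²·Var[V] + b²·Var[S] + 2ab·Cov[V, S] with a = -2.11, b = -3.
= (-2.11)²·92 + (-3)²·114 + 2·(-2.11)·(-3)·56
= 409.5932 + 1026 + 708.96 = 2144.5532.

Var[D] = 2144.5532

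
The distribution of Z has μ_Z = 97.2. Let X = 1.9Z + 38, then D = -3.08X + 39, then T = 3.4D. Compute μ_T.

μ_X = 1.9·97.2 + 38 = 222.68.
μ_D = (-3.08)·222.68 + 39 = -646.8544.
μ_T = 3.4·(-646.8544) = -2199.30496.

μ_T = -2199.30496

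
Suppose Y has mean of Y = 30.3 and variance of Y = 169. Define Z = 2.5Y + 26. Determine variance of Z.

variance of Z = 1056.25

Z = 2.5Y + 26 is linear with a = 2.5, b = 26.
variance of Z = a²·variance of Y = 2.5²·169 = 1056.25 (the additive constant 26 does not affect variance).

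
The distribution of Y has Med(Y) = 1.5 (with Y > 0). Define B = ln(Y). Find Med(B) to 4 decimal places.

Med(B) = 0.4055

ln(Y) is monotone on this domain, so Med(B) = ln(1.5) ≈ 0.4055.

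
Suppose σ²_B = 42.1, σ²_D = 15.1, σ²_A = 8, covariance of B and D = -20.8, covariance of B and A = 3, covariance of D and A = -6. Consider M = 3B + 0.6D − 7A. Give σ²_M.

σ²_M = a²·σ²_B + b²·σ²_D + c²·σ²_A + 2ab·covariance of B and D + 2ac·covariance of B and A + 2bc·covariance of D and A, with a = 3, b = 0.6, c = -7.
= 378.9 + 5.436 + 392 + (-74.88) + (-126) + 50.4
= 625.856.

σ²_M = 625.856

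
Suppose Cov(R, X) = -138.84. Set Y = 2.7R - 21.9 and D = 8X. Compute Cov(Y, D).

Cov(Y, D) = -2998.944

Cov(Y, D) = a·c·Cov(R, X) = 2.7·8·(-138.84) = -2998.944. Additive constants drop out.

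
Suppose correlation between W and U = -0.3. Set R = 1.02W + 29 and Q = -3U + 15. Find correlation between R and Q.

correlation between R and Q = 0.3

Linear rescalings preserve |correlation|; the slopes 1.02 and -3 have opposite signs, so the correlation flips sign: correlation between R and Q = −correlation between W and U = 0.3.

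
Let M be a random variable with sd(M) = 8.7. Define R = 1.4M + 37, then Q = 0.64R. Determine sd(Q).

sd(Q) = 7.7952

sd(R) = |1.4|·8.7 = 12.18.
sd(Q) = |0.64|·12.18 = 7.7952.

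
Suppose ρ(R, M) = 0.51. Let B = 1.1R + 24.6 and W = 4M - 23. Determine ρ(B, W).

Linear rescalings preserve correlation up to sign; here the slopes 1.1 and 4 have the same sign, so ρ(B, W) = ρ(R, M) = 0.51.

ρ(B, W) = 0.51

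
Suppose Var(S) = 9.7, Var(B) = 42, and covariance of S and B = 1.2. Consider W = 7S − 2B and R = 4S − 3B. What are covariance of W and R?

By bilinearity, covariance of W and R = ac·Var(S) + bd·Var(B) + (ad+bc)·covariance of S and B, with a=7, b=-2, c=4, d=-3.
ac·Var(S) = 7·4·9.7 = 271.6
bd·Var(B) = (-2)·(-3)·42 = 252
(ad+bc)·covariance of S and B = (-29)·1.2 = -34.8
covariance of W and R = 271.6 + 252 + (-34.8) = 488.8.

covariance of W and R = 488.8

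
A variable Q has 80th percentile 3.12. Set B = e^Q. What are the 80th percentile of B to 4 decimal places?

e^Q is increasing, so P_{80}(B) = g(P_{80}(Q)) ≈ 22.6464.

80th percentile of B = 22.6464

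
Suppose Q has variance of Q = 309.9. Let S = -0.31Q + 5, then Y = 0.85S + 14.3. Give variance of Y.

variance of S = (-0.31)²·309.9 = 29.78139.
variance of Y = 0.85²·29.78139 = 21.517054275.

variance of Y = 21.517054275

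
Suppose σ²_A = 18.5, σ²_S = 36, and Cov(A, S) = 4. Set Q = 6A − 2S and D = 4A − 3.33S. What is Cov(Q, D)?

Cov(Q, D) = 571.84

By bilinearity, Cov(Q, D) = ac·σ²_A + bd·σ²_S + (ad+bc)·Cov(A, S), with a=6, b=-2, c=4, d=-3.33.
ac·σ²_A = 6·4·18.5 = 444
bd·σ²_S = (-2)·(-3.33)·36 = 239.76
(ad+bc)·Cov(A, S) = (-27.98)·4 = -111.92
Cov(Q, D) = 444 + 239.76 + (-111.92) = 571.84.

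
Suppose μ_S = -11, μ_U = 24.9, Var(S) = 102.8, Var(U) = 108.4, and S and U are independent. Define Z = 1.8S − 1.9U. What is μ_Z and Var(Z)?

μ_Z = 1.8·μ_S + (-1.9)·μ_U = 1.8·(-11) + (-1.9)·24.9 = -67.11.
Var(Z) = a²·Var(S) + b²·Var(U) + 2ab·covariance of S and U with a = 1.8, b = -1.9.
Independence gives covariance of S and U = 0.
= 1.8²·102.8 + (-1.9)²·108.4 + 2·1.8·(-1.9)·0
= 333.072 + 391.324 + 0 = 724.396.

μ_Z = -67.11, Var(Z) = 724.396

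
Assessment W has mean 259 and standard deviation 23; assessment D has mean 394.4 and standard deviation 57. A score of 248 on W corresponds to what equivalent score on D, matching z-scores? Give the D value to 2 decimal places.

z = (248 − 259)/23 ≈ -0.4783.
D = 394.4 + z·57 = 394.4 + (248 − 259)·57/23 ≈ 367.14.

D = 367.14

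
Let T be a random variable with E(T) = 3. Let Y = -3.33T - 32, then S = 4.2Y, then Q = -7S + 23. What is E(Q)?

E(Y) = (-3.33)·3 + (-32) = -41.99.
E(S) = 4.2·(-41.99) = -176.358.
E(Q) = (-7)·(-176.358) + 23 = 1257.506.

E(Q) = 1257.506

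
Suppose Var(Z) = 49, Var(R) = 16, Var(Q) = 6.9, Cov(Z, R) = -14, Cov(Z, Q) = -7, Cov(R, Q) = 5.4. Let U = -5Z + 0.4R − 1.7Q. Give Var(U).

Var(U) = a²·Var(Z) + b²·Var(R) + c²·Var(Q) + 2ab·Cov(Z, R) + 2ac·Cov(Z, Q) + 2bc·Cov(R, Q), with a = -5, b = 0.4, c = -1.7.
= 1225 + 2.56 + 19.941 + 56 + (-119) + (-7.344)
= 1177.157.

Var(U) = 1177.157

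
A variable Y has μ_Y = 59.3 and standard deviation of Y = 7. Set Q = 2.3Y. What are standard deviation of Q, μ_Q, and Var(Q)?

standard deviation of Q = 16.1, μ_Q = 136.39, Var(Q) = 259.21

Q = 2.3Y is linear with a = 2.3, b = 0.
standard deviation of Q = |a|·standard deviation of Y = |2.3|·7 = 16.1.
μ_Q = a·μ_Y + b = 2.3·59.3 = 136.39.
Var(Y) = 7² = 49.
Var(Q) = a²·Var(Y) = 2.3²·49 = 259.21.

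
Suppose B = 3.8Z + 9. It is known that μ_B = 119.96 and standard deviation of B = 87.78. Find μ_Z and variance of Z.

μ_Z = 29.2, variance of Z = 533.61

From B = 3.8Z + 9: μ_B = a·μ_Z + b, so μ_Z = (μ_B − b)/a = (119.96 − 9)/3.8 = 29.2.
variance of B = 87.78² = 7705.3284.
variance of B = a²·variance of Z, so variance of Z = 7705.3284/3.8² = 533.61.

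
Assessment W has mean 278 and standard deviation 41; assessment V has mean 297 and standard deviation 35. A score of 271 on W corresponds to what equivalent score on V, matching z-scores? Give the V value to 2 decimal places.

z = (271 − 278)/41 ≈ -0.1707.
V = 297 + z·35 = 297 + (271 − 278)·35/41 ≈ 291.02.

V = 291.02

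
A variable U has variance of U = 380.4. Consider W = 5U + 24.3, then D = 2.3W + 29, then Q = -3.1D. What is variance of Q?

variance of W = 5²·380.4 = 9510.
variance of D = 2.3²·9510 = 50307.9.
variance of Q = (-3.1)²·50307.9 = 483458.919.

variance of Q = 483458.919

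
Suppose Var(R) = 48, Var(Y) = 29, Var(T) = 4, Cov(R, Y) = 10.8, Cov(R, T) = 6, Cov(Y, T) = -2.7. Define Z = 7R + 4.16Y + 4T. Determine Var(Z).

Var(Z) = a²·Var(R) + b²·Var(Y) + c²·Var(T) + 2ab·Cov(R, Y) + 2ac·Cov(R, T) + 2bc·Cov(Y, T), with a = 7, b = 4.16, c = 4.
= 2352 + 501.8624 + 64 + 628.992 + 336 + (-89.856)
= 3792.9984.

Var(Z) = 3792.9984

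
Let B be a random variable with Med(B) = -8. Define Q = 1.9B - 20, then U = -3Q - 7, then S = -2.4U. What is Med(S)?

Med(Q) = 1.9·(-8) + (-20) = -35.2.
Med(U) = (-3)·(-35.2) + (-7) = 98.6.
Med(S) = (-2.4)·98.6 = -236.64.

Med(S) = -236.64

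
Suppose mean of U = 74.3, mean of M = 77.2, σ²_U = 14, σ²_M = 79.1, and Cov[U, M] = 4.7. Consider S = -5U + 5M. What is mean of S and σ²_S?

mean of S = (-5)·mean of U + 5·mean of M = (-5)·74.3 + 5·77.2 = 14.5.
σ²_S = a²·σ²_U + b²·σ²_M + 2ab·Cov[U, M] with a = -5, b = 5.
= (-5)²·14 + 5²·79.1 + 2·(-5)·5·4.7
= 350 + 1977.5 + (-235) = 2092.5.

mean of S = 14.5, σ²_S = 2092.5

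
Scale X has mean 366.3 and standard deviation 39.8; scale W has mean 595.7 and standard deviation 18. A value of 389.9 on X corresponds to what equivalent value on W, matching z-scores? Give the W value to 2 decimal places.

z = (389.9 − 366.3)/39.8 ≈ 0.593.
W = 595.7 + z·18 = 595.7 + (389.9 − 366.3)·18/39.8 ≈ 606.37.

W = 606.37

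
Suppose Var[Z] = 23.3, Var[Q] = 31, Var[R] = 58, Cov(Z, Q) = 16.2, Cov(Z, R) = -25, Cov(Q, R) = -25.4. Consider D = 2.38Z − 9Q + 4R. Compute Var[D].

Var[D] = 4229.77252

Var[D] = a²·Var[Z] + b²·Var[Q] + c²·Var[R] + 2ab·Cov(Z, Q) + 2ac·Cov(Z, R) + 2bc·Cov(Q, R), with a = 2.38, b = -9, c = 4.
= 131.98052 + 2511 + 928 + (-694.008) + (-476) + 1828.8
= 4229.77252.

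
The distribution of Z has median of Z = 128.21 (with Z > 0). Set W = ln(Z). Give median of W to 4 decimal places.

ln(Z) is monotone on this domain, so median of W = ln(128.21) ≈ 4.8537.

median of W = 4.8537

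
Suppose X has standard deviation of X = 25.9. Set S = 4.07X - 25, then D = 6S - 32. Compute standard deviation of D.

standard deviation of S = |4.07|·25.9 = 105.413.
standard deviation of D = |6|·105.413 = 632.478.

standard deviation of D = 632.478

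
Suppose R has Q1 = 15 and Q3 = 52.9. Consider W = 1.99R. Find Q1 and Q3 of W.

Q1(W) = 29.85, Q3(W) = 105.271

a = 1.99 > 0: Q1(W) = a·Q1(R)+b = 29.85, Q3(W) = a·Q3(R)+b = 105.271.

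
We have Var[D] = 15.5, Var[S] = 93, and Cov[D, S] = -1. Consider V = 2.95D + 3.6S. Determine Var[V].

Var[V] = a²·Var[D] + b²·Var[S] + 2ab·Cov[D, S] with a = 2.95, b = 3.6.
= 2.95²·15.5 + 3.6²·93 + 2·2.95·3.6·(-1)
= 134.88875 + 1205.28 + (-21.24) = 1318.92875.

Var[V] = 1318.92875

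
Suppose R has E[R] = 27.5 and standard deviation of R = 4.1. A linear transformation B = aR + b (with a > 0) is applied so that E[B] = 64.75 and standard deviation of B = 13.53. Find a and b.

standard deviation of B = a·standard deviation of R (a > 0), so a = 13.53/4.1 = 3.3.
E[B] = a·E[R] + b, so b = 64.75 − 3.3·27.5 = -26.

a = 3.3, b = -26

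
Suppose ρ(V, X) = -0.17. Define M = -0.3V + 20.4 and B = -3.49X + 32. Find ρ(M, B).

Linear rescalings preserve correlation up to sign; here the slopes -0.3 and -3.49 have the same sign, so ρ(M, B) = ρ(V, X) = -0.17.

ρ(M, B) = -0.17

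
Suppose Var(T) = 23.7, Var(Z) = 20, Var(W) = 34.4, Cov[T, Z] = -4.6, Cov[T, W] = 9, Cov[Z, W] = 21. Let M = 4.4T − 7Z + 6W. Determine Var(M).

Var(M) = a²·Var(T) + b²·Var(Z) + c²·Var(W) + 2ab·Cov[T, Z] + 2ac·Cov[T, W] + 2bc·Cov[Z, W], with a = 4.4, b = -7, c = 6.
= 458.832 + 980 + 1238.4 + 283.36 + 475.2 + (-1764)
= 1671.792.

Var(M) = 1671.792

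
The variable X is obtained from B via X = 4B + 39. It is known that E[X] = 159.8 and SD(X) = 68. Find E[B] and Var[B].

E[B] = 30.2, Var[B] = 289

From X = 4B + 39: E[X] = a·E[B] + b, so E[B] = (E[X] − b)/a = (159.8 − 39)/4 = 30.2.
Var[X] = 68² = 4624.
Var[X] = a²·Var[B], so Var[B] = 4624/4² = 289.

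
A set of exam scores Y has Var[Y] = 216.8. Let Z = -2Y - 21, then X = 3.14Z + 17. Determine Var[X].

Var[Z] = (-2)²·216.8 = 867.2.
Var[X] = 3.14²·867.2 = 8550.24512.

Var[X] = 8550.24512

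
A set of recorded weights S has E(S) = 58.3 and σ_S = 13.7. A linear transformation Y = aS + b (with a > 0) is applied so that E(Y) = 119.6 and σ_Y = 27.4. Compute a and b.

a = 2, b = 3

σ_Y = a·σ_S (a > 0), so a = 27.4/13.7 = 2.
E(Y) = a·E(S) + b, so b = 119.6 − 2·58.3 = 3.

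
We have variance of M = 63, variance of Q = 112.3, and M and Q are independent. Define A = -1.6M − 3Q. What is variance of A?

variance of A = 1171.98

variance of A = a²·variance of M + b²·variance of Q + 2ab·covariance of M and Q with a = -1.6, b = -3.
Independence gives covariance of M and Q = 0.
= (-1.6)²·63 + (-3)²·112.3 + 2·(-1.6)·(-3)·0
= 161.28 + 1010.7 + 0 = 1171.98.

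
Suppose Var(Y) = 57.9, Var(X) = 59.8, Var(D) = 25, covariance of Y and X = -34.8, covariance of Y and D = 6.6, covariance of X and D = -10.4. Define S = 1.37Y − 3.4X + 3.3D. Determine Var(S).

Var(S) = 1689.46051

Var(S) = a²·Var(Y) + b²·Var(X) + c²·Var(D) + 2ab·covariance of Y and X + 2ac·covariance of Y and D + 2bc·covariance of X and D, with a = 1.37, b = -3.4, c = 3.3.
= 108.67251 + 691.288 + 272.25 + 324.1968 + 59.6772 + 233.376
= 1689.46051.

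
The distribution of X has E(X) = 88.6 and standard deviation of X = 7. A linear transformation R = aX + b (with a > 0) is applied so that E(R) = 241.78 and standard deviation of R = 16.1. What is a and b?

a = 2.3, b = 38

standard deviation of R = a·standard deviation of X (a > 0), so a = 16.1/7 = 2.3.
E(R) = a·E(X) + b, so b = 241.78 − 2.3·88.6 = 38.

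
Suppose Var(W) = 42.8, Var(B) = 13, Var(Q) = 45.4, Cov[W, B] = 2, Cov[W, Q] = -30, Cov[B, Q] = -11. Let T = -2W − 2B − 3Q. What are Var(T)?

Var(T) = a²·Var(W) + b²·Var(B) + c²·Var(Q) + 2ab·Cov[W, B] + 2ac·Cov[W, Q] + 2bc·Cov[B, Q], with a = -2, b = -2, c = -3.
= 171.2 + 52 + 408.6 + 16 + (-360) + (-132)
= 155.8.

Var(T) = 155.8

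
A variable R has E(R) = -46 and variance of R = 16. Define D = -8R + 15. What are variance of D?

D = -8R + 15 is linear with a = -8, b = 15.
variance of D = a²·variance of R = (-8)²·16 = 1024 (the additive constant 15 does not affect variance).

variance of D = 1024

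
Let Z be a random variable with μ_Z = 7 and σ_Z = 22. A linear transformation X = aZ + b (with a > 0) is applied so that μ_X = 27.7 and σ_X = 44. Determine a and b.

σ_X = a·σ_Z (a > 0), so a = 44/22 = 2.
μ_X = a·μ_Z + b, so b = 27.7 − 2·7 = 13.7.

a = 2, b = 13.7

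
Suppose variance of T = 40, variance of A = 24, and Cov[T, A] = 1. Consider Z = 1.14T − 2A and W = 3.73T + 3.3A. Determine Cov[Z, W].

By bilinearity, Cov[Z, W] = ac·variance of T + bd·variance of A + (ad+bc)·Cov[T, A], with a=1.14, b=-2, c=3.73, d=3.3.
ac·variance of T = 1.14·3.73·40 = 170.088
bd·variance of A = (-2)·3.3·24 = -158.4
(ad+bc)·Cov[T, A] = (-3.698)·1 = -3.698
Cov[Z, W] = 170.088 + (-158.4) + (-3.698) = 7.99.

Cov[Z, W] = 7.99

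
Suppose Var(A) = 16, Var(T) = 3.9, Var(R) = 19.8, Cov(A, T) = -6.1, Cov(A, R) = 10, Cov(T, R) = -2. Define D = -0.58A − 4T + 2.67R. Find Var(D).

Var(D) = a²·Var(A) + b²·Var(T) + c²·Var(R) + 2ab·Cov(A, T) + 2ac·Cov(A, R) + 2bc·Cov(T, R), with a = -0.58, b = -4, c = 2.67.
= 5.3824 + 62.4 + 141.15222 + (-28.304) + (-30.972) + 42.72
= 192.37862.

Var(D) = 192.37862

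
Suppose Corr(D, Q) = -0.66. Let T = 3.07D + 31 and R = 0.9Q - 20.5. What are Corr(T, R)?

Linear rescalings preserve correlation up to sign; here the slopes 3.07 and 0.9 have the same sign, so Corr(T, R) = Corr(D, Q) = -0.66.

Corr(T, R) = -0.66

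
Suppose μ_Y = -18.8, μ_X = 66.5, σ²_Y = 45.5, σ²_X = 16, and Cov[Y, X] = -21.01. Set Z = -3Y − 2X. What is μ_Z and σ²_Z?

μ_Z = -76.6, σ²_Z = 221.38

μ_Z = (-3)·μ_Y + (-2)·μ_X = (-3)·(-18.8) + (-2)·66.5 = -76.6.
σ²_Z = a²·σ²_Y + b²·σ²_X + 2ab·Cov[Y, X] with a = -3, b = -2.
= (-3)²·45.5 + (-2)²·16 + 2·(-3)·(-2)·(-21.01)
= 409.5 + 64 + (-252.12) = 221.38.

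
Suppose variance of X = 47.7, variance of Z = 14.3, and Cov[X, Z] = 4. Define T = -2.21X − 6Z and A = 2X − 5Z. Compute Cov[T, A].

By bilinearity, Cov[T, A] = ac·variance of X + bd·variance of Z + (ad+bc)·Cov[X, Z], with a=-2.21, b=-6, c=2, d=-5.
ac·variance of X = (-2.21)·2·47.7 = -210.834
bd·variance of Z = (-6)·(-5)·14.3 = 429
(ad+bc)·Cov[X, Z] = (-0.95)·4 = -3.8
Cov[T, A] = -210.834 + 429 + (-3.8) = 214.366.

Cov[T, A] = 214.366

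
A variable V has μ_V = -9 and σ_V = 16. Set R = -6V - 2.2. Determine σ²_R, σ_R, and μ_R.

R = -6V - 2.2 is linear with a = -6, b = -2.2.
σ²_V = 16² = 256.
σ²_R = a²·σ²_V = (-6)²·256 = 9216 (the additive constant -2.2 does not affect variance).
σ_R = |a|·σ_V = |-6|·16 = 96.
μ_R = a·μ_V + b = (-6)·(-9) + (-2.2) = 51.8.

σ²_R = 9216, σ_R = 96, μ_R = 51.8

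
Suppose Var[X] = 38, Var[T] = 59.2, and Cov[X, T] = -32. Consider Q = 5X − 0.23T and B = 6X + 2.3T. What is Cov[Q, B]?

Cov[Q, B] = 784.8432

By bilinearity, Cov[Q, B] = ac·Var[X] + bd·Var[T] + (ad+bc)·Cov[X, T], with a=5, b=-0.23, c=6, d=2.3.
ac·Var[X] = 5·6·38 = 1140
bd·Var[T] = (-0.23)·2.3·59.2 = -31.3168
(ad+bc)·Cov[X, T] = (10.12)·(-32) = -323.84
Cov[Q, B] = 1140 + (-31.3168) + (-323.84) = 784.8432.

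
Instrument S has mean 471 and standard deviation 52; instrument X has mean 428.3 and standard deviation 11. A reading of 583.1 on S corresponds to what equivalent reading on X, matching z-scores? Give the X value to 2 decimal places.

z = (583.1 − 471)/52 ≈ 2.1558.
X = 428.3 + z·11 = 428.3 + (583.1 − 471)·11/52 ≈ 452.01.

X = 452.01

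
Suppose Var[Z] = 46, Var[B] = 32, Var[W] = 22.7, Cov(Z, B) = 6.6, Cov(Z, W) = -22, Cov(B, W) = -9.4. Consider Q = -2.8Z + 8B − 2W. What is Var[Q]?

Var[Q] = a²·Var[Z] + b²·Var[B] + c²·Var[W] + 2ab·Cov(Z, B) + 2ac·Cov(Z, W) + 2bc·Cov(B, W), with a = -2.8, b = 8, c = -2.
= 360.64 + 2048 + 90.8 + (-295.68) + (-246.4) + 300.8
= 2258.16.

Var[Q] = 2258.16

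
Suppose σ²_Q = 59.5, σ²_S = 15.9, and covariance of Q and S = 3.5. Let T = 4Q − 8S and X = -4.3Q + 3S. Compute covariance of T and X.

covariance of T and X = -1242.6

By bilinearity, covariance of T and X = ac·σ²_Q + bd·σ²_S + (ad+bc)·covariance of Q and S, with a=4, b=-8, c=-4.3, d=3.
ac·σ²_Q = 4·(-4.3)·59.5 = -1023.4
bd·σ²_S = (-8)·3·15.9 = -381.6
(ad+bc)·covariance of Q and S = (46.4)·3.5 = 162.4
covariance of T and X = -1023.4 + (-381.6) + 162.4 = -1242.6.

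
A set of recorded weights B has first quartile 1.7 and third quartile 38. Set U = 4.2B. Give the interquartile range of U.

IQR(U) = 152.46

IQR of B = Q3 − Q1 = 38 − 1.7 = 36.3.
Under U = aB + b, IQR(U) = |a|·IQR(B) = |4.2|·36.3 = 152.46 (shifts cancel; spread scales by |a|).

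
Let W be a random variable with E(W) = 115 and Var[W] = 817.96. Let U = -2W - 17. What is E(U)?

E(U) = -247

U = -2W - 17 is linear with a = -2, b = -17.
E(U) = a·E(W) + b = (-2)·115 + (-17) = -247.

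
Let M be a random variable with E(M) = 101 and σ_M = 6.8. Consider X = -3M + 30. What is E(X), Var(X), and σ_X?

E(X) = -273, Var(X) = 416.16, σ_X = 20.4

X = -3M + 30 is linear with a = -3, b = 30.
E(X) = a·E(M) + b = (-3)·101 + 30 = -273.
Var(M) = 6.8² = 46.24.
Var(X) = a²·Var(M) = (-3)²·46.24 = 416.16 (the additive constant 30 does not affect variance).
σ_X = |a|·σ_M = |-3|·6.8 = 20.4.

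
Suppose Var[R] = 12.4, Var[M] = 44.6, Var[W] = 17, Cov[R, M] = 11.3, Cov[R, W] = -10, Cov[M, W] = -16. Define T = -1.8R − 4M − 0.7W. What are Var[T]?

Var[T] = 810.026

Var[T] = a²·Var[R] + b²·Var[M] + c²·Var[W] + 2ab·Cov[R, M] + 2ac·Cov[R, W] + 2bc·Cov[M, W], with a = -1.8, b = -4, c = -0.7.
= 40.176 + 713.6 + 8.33 + 162.72 + (-25.2) + (-89.6)
= 810.026.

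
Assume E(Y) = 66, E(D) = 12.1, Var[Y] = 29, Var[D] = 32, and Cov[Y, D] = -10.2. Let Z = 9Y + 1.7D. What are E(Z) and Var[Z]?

E(Z) = 614.57, Var[Z] = 2129.36

E(Z) = 9·E(Y) + 1.7·E(D) = 9·66 + 1.7·12.1 = 614.57.
Var[Z] = a²·Var[Y] + b²·Var[D] + 2ab·Cov[Y, D] with a = 9, b = 1.7.
= 9²·29 + 1.7²·32 + 2·9·1.7·(-10.2)
= 2349 + 92.48 + (-312.12) = 2129.36.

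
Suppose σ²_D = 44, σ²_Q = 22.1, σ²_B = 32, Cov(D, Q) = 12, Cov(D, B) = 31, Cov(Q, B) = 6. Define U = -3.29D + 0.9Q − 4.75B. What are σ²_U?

σ²_U = 2062.7024

σ²_U = a²·σ²_D + b²·σ²_Q + c²·σ²_B + 2ab·Cov(D, Q) + 2ac·Cov(D, B) + 2bc·Cov(Q, B), with a = -3.29, b = 0.9, c = -4.75.
= 476.2604 + 17.901 + 722 + (-71.064) + 968.905 + (-51.3)
= 2062.7024.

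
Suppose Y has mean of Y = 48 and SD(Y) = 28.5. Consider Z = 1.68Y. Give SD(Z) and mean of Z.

Z = 1.68Y is linear with a = 1.68, b = 0.
SD(Z) = |a|·SD(Y) = |1.68|·28.5 = 47.88.
mean of Z = a·mean of Y + b = 1.68·48 = 80.64.

SD(Z) = 47.88, mean of Z = 80.64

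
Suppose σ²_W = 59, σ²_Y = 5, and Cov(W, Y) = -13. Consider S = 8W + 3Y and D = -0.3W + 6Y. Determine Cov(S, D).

By bilinearity, Cov(S, D) = ac·σ²_W + bd·σ²_Y + (ad+bc)·Cov(W, Y), with a=8, b=3, c=-0.3, d=6.
ac·σ²_W = 8·(-0.3)·59 = -141.6
bd·σ²_Y = 3·6·5 = 90
(ad+bc)·Cov(W, Y) = (47.1)·(-13) = -612.3
Cov(S, D) = -141.6 + 90 + (-612.3) = -663.9.

Cov(S, D) = -663.9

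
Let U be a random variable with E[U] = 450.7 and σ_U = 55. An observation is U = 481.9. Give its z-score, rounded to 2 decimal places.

z = 0.57

z = (U − E[U]) / σ_U = (481.9 − 450.7) / 55 ≈ 0.57.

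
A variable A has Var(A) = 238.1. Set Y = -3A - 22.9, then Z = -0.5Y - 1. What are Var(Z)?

Var(Y) = (-3)²·238.1 = 2142.9.
Var(Z) = (-0.5)²·2142.9 = 535.725.

Var(Z) = 535.725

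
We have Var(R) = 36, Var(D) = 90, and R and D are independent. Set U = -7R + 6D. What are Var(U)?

Var(U) = a²·Var(R) + b²·Var(D) + 2ab·Cov[R, D] with a = -7, b = 6.
Independence gives Cov[R, D] = 0.
= (-7)²·36 + 6²·90 + 2·(-7)·6·0
= 1764 + 3240 + 0 = 5004.

Var(U) = 5004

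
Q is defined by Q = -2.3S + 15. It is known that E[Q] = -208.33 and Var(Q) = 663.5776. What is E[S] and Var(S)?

E[S] = 97.1, Var(S) = 125.44

From Q = -2.3S + 15: E[Q] = a·E[S] + b, so E[S] = (E[Q] − b)/a = (-208.33 − 15)/(-2.3) = 97.1.
Var(Q) = a²·Var(S), so Var(S) = 663.5776/(-2.3)² = 125.44.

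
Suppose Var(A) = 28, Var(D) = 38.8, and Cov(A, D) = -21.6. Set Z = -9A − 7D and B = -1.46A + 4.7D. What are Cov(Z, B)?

By bilinearity, Cov(Z, B) = ac·Var(A) + bd·Var(D) + (ad+bc)·Cov(A, D), with a=-9, b=-7, c=-1.46, d=4.7.
ac·Var(A) = (-9)·(-1.46)·28 = 367.92
bd·Var(D) = (-7)·4.7·38.8 = -1276.52
(ad+bc)·Cov(A, D) = (-32.08)·(-21.6) = 692.928
Cov(Z, B) = 367.92 + (-1276.52) + 692.928 = -215.672.

Cov(Z, B) = -215.672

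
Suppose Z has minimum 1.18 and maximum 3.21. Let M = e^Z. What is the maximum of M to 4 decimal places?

max(M) = 24.7791

e^Z is increasing on this domain, so max(M) comes from max(Z) = 3.21: max(M) = exp(3.21) ≈ 24.7791.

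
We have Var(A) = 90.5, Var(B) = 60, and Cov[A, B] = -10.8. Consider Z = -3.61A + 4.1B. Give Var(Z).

Var(Z) = 2507.70665

Var(Z) = a²·Var(A) + b²·Var(B) + 2ab·Cov[A, B] with a = -3.61, b = 4.1.
= (-3.61)²·90.5 + 4.1²·60 + 2·(-3.61)·4.1·(-10.8)
= 1179.40505 + 1008.6 + 319.7016 = 2507.70665.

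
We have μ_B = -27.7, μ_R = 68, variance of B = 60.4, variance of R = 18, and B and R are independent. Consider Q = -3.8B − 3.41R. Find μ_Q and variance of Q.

μ_Q = (-3.8)·μ_B + (-3.41)·μ_R = (-3.8)·(-27.7) + (-3.41)·68 = -126.62.
variance of Q = a²·variance of B + b²·variance of R + 2ab·covariance of B and R with a = -3.8, b = -3.41.
Independence gives covariance of B and R = 0.
= (-3.8)²·60.4 + (-3.41)²·18 + 2·(-3.8)·(-3.41)·0
= 872.176 + 209.3058 + 0 = 1081.4818.

μ_Q = -126.62, variance of Q = 1081.4818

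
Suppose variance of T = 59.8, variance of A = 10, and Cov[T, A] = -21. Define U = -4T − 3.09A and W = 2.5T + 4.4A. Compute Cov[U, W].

Cov[U, W] = -202.135

By bilinearity, Cov[U, W] = ac·variance of T + bd·variance of A + (ad+bc)·Cov[T, A], with a=-4, b=-3.09, c=2.5, d=4.4.
ac·variance of T = (-4)·2.5·59.8 = -598
bd·variance of A = (-3.09)·4.4·10 = -135.96
(ad+bc)·Cov[T, A] = (-25.325)·(-21) = 531.825
Cov[U, W] = -598 + (-135.96) + 531.825 = -202.135.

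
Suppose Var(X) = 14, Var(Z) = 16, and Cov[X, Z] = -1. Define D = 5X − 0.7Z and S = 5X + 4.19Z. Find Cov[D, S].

By bilinearity, Cov[D, S] = ac·Var(X) + bd·Var(Z) + (ad+bc)·Cov[X, Z], with a=5, b=-0.7, c=5, d=4.19.
ac·Var(X) = 5·5·14 = 350
bd·Var(Z) = (-0.7)·4.19·16 = -46.928
(ad+bc)·Cov[X, Z] = (17.45)·(-1) = -17.45
Cov[D, S] = 350 + (-46.928) + (-17.45) = 285.622.

Cov[D, S] = 285.622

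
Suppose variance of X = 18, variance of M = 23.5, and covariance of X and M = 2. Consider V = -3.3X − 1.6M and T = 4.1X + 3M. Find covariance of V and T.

By bilinearity, covariance of V and T = ac·variance of X + bd·variance of M + (ad+bc)·covariance of X and M, with a=-3.3, b=-1.6, c=4.1, d=3.
ac·variance of X = (-3.3)·4.1·18 = -243.54
bd·variance of M = (-1.6)·3·23.5 = -112.8
(ad+bc)·covariance of X and M = (-16.46)·2 = -32.92
covariance of V and T = -243.54 + (-112.8) + (-32.92) = -389.26.

covariance of V and T = -389.26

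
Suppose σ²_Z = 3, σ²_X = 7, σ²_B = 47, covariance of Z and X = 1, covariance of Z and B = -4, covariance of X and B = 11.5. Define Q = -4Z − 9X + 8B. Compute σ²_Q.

σ²_Q = 2295

σ²_Q = a²·σ²_Z + b²·σ²_X + c²·σ²_B + 2ab·covariance of Z and X + 2ac·covariance of Z and B + 2bc·covariance of X and B, with a = -4, b = -9, c = 8.
= 48 + 567 + 3008 + 72 + 256 + (-1656)
= 2295.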